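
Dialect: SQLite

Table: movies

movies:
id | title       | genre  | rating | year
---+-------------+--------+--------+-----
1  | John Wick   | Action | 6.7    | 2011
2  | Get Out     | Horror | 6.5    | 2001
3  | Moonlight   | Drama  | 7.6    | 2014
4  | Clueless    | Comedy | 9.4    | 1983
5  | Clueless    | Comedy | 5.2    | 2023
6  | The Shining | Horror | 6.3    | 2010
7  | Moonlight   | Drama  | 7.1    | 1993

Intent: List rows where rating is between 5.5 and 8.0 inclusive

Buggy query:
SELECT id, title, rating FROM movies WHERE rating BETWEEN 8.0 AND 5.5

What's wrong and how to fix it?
Bug: BETWEEN expects the lower bound first; with 8.0 AND 5.5 the range is empty

Fix: Swap the bounds so the smaller value comes first

Corrected query:
SELECT id, title, rating FROM movies WHERE rating BETWEEN 5.5 AND 8.0

Result:
id | title       | rating
---+-------------+-------
1  | John Wick   | 6.7   
2  | Get Out     | 6.5   
3  | Moonlight   | 7.6   
6  | The Shining | 6.3   
7  | Moonlight   | 7.1   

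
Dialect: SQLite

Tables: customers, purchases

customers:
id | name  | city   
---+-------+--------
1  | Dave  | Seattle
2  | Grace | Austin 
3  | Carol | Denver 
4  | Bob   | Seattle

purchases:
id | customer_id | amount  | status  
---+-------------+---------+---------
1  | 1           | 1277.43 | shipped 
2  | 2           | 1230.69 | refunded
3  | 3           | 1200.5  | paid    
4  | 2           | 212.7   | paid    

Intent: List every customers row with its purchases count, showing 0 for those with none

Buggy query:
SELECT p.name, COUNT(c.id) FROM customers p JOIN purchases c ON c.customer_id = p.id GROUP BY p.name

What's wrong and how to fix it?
Bug: INNER JOIN drops customers rows that have no matching purchases rows

Fix: Switch to LEFT JOIN to retain unmatched parent rows

Corrected query:
SELECT p.name, COUNT(c.id) FROM customers p LEFT JOIN purchases c ON c.customer_id = p.id GROUP BY p.name

Result:
name  | COUNT(c.id)
------+------------
Bob   | 0          
Carol | 1          
Dave  | 1          
Grace | 2          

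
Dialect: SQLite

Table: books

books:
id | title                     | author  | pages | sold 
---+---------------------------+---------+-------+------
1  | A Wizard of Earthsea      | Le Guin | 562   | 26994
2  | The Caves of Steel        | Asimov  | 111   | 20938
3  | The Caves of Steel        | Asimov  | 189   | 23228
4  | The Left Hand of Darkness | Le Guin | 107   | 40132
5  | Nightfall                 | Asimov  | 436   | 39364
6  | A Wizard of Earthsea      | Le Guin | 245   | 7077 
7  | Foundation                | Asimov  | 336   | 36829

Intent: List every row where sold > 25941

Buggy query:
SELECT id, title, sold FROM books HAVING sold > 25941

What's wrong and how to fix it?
Bug: HAVING filters the output of aggregation, but this query has no GROUP BY and no aggregate functions, so SQLite rejects it (HAVING clause on a non-aggregate query); the condition here is per row

Fix: Replace HAVING with WHERE since the condition applies to individual rows

Corrected query:
SELECT id, title, sold FROM books WHERE sold > 25941

Result:
id | title                     | sold 
---+---------------------------+------
1  | A Wizard of Earthsea      | 26994
4  | The Left Hand of Darkness | 40132
5  | Nightfall                 | 39364
7  | Foundation                | 36829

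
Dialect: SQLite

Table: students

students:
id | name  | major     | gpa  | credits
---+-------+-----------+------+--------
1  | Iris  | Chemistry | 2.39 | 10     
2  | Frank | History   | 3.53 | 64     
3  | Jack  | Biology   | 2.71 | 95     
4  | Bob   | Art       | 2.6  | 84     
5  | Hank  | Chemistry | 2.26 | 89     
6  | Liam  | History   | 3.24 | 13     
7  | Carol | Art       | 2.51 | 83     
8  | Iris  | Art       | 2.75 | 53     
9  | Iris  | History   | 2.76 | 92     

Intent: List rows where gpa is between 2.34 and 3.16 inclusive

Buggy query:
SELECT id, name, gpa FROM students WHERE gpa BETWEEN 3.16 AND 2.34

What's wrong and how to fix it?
Bug: The bounds are reversed; BETWEEN a AND b requires a <= b to match anything

Fix: Write BETWEEN 2.34 AND 3.16

Corrected query:
SELECT id, name, gpa FROM students WHERE gpa BETWEEN 2.34 AND 3.16

Result:
id | name  | gpa 
---+-------+-----
1  | Iris  | 2.39
3  | Jack  | 2.71
4  | Bob   | 2.6 
7  | Carol | 2.51
8  | Iris  | 2.75
9  | Iris  | 2.76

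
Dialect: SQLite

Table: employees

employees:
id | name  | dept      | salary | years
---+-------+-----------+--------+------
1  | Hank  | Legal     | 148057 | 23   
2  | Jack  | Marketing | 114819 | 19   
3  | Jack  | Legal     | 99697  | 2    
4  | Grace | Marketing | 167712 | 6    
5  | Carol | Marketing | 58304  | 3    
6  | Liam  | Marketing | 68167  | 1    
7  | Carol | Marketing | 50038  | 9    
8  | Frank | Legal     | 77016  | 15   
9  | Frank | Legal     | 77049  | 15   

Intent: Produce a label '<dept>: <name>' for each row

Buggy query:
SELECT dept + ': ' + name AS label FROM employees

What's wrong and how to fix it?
Bug: '+' is numeric addition; on text columns SQLite converts them to 0 instead of concatenating

Fix: Replace + with || to concatenate text

Corrected query:
SELECT dept || ': ' || name AS label FROM employees

Result:
label           
----------------
Legal: Hank     
Marketing: Jack 
Legal: Jack     
Marketing: Grace
Marketing: Carol
Marketing: Liam 
Marketing: Carol
Legal: Frank    
Legal: Frank    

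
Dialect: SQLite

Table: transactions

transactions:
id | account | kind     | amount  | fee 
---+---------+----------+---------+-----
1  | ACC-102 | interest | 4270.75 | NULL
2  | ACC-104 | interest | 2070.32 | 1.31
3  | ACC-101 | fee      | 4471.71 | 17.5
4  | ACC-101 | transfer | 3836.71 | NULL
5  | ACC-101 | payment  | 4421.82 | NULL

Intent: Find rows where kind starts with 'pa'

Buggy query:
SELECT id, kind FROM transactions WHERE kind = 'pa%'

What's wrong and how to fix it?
Bug: '=' compares the literal string including the % character; pattern matching needs LIKE

Fix: Replace '=' with LIKE so 'pa%' is treated as a pattern

Corrected query:
SELECT id, kind FROM transactions WHERE kind LIKE 'pa%'

Result:
id | kind   
---+--------
5  | payment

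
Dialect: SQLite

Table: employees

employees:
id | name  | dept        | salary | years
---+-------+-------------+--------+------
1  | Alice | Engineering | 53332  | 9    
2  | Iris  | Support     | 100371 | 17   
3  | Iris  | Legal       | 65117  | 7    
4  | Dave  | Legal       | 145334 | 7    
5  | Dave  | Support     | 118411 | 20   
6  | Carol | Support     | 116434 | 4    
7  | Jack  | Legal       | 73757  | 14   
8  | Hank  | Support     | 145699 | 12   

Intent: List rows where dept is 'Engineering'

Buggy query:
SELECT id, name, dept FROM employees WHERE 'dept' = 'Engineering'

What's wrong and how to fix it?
Bug: 'dept' in single quotes is a string literal, not the column; the comparison is literal-vs-literal and never true

Fix: Remove the quotes around the column name (or use double quotes for an identifier)

Corrected query:
SELECT id, name, dept FROM employees WHERE dept = 'Engineering'

Result:
id | name  | dept       
---+-------+------------
1  | Alice | Engineering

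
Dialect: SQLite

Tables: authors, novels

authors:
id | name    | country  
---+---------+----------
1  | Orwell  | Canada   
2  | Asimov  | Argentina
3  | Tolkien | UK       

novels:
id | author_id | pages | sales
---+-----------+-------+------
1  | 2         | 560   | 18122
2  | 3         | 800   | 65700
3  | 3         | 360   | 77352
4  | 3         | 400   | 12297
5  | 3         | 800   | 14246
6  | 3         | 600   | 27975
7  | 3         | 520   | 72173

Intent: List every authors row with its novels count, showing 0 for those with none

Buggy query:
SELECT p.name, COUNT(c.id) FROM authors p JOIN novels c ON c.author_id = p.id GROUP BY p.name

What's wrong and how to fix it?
Bug: An inner join excludes parents with zero children

Fix: Switch to LEFT JOIN to retain unmatched parent rows

Corrected query:
SELECT p.name, COUNT(c.id) FROM authors p LEFT JOIN novels c ON c.author_id = p.id GROUP BY p.name

Result:
name    | COUNT(c.id)
--------+------------
Asimov  | 1          
Orwell  | 0          
Tolkien | 6          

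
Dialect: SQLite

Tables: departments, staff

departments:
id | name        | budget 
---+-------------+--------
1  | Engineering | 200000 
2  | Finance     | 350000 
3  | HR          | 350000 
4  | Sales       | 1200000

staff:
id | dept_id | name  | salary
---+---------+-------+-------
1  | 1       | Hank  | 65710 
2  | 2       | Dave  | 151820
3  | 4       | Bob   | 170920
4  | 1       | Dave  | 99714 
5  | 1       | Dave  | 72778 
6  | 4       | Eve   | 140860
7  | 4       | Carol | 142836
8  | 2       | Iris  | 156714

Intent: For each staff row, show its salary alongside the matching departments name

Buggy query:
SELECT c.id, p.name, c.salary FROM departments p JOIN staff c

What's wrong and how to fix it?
Bug: JOIN with no ON clause produces a cartesian product; every staff row pairs with every departments row

Fix: Specify the join condition linking the foreign key to the parent id

Corrected query:
SELECT c.id, p.name, c.salary FROM departments p JOIN staff c ON c.dept_id = p.id

Result:
id | name        | salary
---+-------------+-------
1  | Engineering | 65710 
2  | Finance     | 151820
3  | Sales       | 170920
4  | Engineering | 99714 
5  | Engineering | 72778 
6  | Sales       | 140860
7  | Sales       | 142836
8  | Finance     | 156714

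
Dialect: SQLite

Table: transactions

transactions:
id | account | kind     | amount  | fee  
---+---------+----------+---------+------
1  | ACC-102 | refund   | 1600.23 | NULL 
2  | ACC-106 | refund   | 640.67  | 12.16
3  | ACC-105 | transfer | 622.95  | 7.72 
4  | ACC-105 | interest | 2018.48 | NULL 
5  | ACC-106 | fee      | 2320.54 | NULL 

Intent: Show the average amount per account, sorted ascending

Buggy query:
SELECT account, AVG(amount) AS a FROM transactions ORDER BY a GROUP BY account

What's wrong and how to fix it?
Bug: ORDER BY appears before GROUP BY; SQL clause order requires GROUP BY first

Fix: Move ORDER BY to the end, after GROUP BY

Corrected query:
SELECT account, AVG(amount) AS a FROM transactions GROUP BY account ORDER BY a

Result:
account | a       
--------+---------
ACC-105 | 1320.715
ACC-106 | 1480.605
ACC-102 | 1600.23 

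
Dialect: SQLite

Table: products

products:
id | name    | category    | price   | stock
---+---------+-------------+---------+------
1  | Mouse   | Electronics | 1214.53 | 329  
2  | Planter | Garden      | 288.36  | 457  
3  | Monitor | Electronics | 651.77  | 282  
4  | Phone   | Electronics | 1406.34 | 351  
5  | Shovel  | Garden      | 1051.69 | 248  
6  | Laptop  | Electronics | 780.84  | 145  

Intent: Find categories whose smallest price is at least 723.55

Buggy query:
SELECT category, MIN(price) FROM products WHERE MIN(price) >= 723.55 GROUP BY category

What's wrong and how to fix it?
Bug: Aggregates like MIN are computed per group after WHERE runs

Fix: Replace WHERE with HAVING after the GROUP BY

Corrected query:
SELECT category, MIN(price) FROM products GROUP BY category HAVING MIN(price) >= 723.55

Result:
(no rows)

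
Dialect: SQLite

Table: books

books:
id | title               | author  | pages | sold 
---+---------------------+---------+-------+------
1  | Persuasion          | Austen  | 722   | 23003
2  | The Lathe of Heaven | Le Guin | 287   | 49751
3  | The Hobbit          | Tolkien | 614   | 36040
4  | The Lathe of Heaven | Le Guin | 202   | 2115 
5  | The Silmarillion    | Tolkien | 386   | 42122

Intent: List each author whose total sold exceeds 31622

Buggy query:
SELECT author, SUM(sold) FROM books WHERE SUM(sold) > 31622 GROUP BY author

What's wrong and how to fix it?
Bug: WHERE runs before GROUP BY, so aggregates aren't available there

Fix: Move the aggregate condition to a HAVING clause

Corrected query:
SELECT author, SUM(sold) FROM books GROUP BY author HAVING SUM(sold) > 31622

Result:
author  | SUM(sold)
--------+----------
Le Guin | 51866    
Tolkien | 78162    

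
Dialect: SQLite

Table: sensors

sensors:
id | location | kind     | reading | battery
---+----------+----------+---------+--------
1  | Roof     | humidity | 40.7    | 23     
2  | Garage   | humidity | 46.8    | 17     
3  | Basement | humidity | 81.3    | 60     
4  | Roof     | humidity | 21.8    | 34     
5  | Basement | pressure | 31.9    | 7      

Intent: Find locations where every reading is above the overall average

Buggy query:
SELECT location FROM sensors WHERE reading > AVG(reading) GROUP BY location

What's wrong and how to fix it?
Bug: WHERE evaluates per row before aggregation, so AVG() is unavailable

Fix: Compute the overall average in a scalar subquery and compare each group's MIN against it in HAVING

Corrected query:
SELECT location FROM sensors GROUP BY location HAVING MIN(reading) > (SELECT AVG(reading) FROM sensors)

Result:
location
--------
Garage  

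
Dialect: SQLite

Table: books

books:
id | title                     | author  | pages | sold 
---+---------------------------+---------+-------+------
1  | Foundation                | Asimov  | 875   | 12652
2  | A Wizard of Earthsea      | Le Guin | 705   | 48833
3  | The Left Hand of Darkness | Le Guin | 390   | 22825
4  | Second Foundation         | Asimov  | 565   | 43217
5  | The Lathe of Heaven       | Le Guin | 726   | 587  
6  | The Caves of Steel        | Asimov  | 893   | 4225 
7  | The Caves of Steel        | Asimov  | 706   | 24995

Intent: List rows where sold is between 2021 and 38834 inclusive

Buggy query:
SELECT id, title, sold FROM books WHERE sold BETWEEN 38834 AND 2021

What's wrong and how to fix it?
Bug: BETWEEN expects the lower bound first; with 38834 AND 2021 the range is empty

Fix: Swap the bounds so the smaller value comes first

Corrected query:
SELECT id, title, sold FROM books WHERE sold BETWEEN 2021 AND 38834

Result:
id | title                     | sold 
---+---------------------------+------
1  | Foundation                | 12652
3  | The Left Hand of Darkness | 22825
6  | The Caves of Steel        | 4225 
7  | The Caves of Steel        | 24995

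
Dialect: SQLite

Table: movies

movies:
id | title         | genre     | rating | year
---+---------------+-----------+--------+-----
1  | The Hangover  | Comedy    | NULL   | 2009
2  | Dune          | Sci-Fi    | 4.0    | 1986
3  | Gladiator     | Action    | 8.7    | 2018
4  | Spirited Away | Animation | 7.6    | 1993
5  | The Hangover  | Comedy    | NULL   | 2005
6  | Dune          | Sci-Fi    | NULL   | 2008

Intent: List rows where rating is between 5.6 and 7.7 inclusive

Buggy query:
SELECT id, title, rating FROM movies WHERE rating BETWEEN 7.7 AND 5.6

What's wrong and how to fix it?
Bug: The bounds are reversed; BETWEEN a AND b requires a <= b to match anything

Fix: Swap the bounds so the smaller value comes first

Corrected query:
SELECT id, title, rating FROM movies WHERE rating BETWEEN 5.6 AND 7.7

Result:
id | title         | rating
---+---------------+-------
4  | Spirited Away | 7.6   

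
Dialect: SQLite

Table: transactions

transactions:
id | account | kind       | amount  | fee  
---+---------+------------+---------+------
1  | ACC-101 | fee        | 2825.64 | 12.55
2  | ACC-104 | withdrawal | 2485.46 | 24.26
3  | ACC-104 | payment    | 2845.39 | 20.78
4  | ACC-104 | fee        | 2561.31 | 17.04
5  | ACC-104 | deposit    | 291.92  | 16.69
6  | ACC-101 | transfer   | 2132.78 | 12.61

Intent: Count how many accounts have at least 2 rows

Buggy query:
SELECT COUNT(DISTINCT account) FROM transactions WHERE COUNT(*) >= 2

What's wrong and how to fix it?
Bug: WHERE filters individual rows, not groups, so a group-level COUNT is invalid there

Fix: Group first with HAVING COUNT(*) >= 2, then COUNT the resulting groups

Corrected query:
SELECT COUNT(*) FROM (SELECT account FROM transactions GROUP BY account HAVING COUNT(*) >= 2)

Result:
COUNT(*)
--------
2       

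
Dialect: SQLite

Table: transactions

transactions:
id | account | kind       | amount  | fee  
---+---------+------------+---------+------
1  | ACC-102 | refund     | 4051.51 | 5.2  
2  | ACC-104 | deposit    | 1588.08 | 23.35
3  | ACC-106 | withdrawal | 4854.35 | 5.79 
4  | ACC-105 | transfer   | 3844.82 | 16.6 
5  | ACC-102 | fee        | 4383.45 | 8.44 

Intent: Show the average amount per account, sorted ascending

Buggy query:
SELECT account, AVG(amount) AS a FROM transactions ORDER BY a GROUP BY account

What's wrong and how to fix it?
Bug: ORDER BY appears before GROUP BY; SQL clause order requires GROUP BY first

Fix: Move ORDER BY to the end, after GROUP BY

Corrected query:
SELECT account, AVG(amount) AS a FROM transactions GROUP BY account ORDER BY a

Result:
account | a      
--------+--------
ACC-104 | 1588.08
ACC-105 | 3844.82
ACC-102 | 4217.48
ACC-106 | 4854.35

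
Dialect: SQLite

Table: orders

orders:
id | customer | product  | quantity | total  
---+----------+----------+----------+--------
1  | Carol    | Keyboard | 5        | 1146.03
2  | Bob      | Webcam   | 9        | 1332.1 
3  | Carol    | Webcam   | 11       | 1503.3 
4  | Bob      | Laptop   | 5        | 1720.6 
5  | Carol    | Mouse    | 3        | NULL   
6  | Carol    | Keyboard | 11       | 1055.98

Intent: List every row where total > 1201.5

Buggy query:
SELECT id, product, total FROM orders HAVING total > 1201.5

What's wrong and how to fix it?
Bug: HAVING filters the output of aggregation, but this query has no GROUP BY and no aggregate functions, so SQLite rejects it (HAVING clause on a non-aggregate query); the condition here is per row

Fix: Use WHERE for row-level filtering

Corrected query:
SELECT id, product, total FROM orders WHERE total > 1201.5

Result:
id | product | total 
---+---------+-------
2  | Webcam  | 1332.1
3  | Webcam  | 1503.3
4  | Laptop  | 1720.6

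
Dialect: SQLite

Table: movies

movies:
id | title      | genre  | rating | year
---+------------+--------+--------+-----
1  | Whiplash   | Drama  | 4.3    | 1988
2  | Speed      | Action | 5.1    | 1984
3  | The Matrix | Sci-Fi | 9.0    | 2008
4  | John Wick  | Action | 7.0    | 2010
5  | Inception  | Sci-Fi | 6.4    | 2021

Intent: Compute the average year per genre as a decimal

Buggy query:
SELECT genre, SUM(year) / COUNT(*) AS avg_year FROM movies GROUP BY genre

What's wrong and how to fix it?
Bug: Both operands are integers, so '/' performs integer division and truncates

Fix: Cast one side to REAL so the division keeps the fractional part

Corrected query:
SELECT genre, SUM(year) * 1.0 / COUNT(*) AS avg_year FROM movies GROUP BY genre

Result:
genre  | avg_year
-------+---------
Action | 1997    
Drama  | 1988    
Sci-Fi | 2014.5  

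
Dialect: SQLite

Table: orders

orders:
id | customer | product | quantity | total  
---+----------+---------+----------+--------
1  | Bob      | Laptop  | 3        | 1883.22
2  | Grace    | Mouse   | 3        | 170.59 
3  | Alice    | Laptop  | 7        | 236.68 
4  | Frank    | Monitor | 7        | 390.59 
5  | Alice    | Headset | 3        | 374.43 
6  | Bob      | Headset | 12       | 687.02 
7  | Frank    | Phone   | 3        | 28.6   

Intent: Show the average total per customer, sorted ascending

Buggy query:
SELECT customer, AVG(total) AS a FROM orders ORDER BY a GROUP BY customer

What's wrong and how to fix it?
Bug: GROUP BY must precede ORDER BY

Fix: Reorder: SELECT … FROM … GROUP BY … ORDER BY …

Corrected query:
SELECT customer, AVG(total) AS a FROM orders GROUP BY customer ORDER BY a

Result:
customer | a      
---------+--------
Grace    | 170.59 
Frank    | 209.595
Alice    | 305.555
Bob      | 1285.12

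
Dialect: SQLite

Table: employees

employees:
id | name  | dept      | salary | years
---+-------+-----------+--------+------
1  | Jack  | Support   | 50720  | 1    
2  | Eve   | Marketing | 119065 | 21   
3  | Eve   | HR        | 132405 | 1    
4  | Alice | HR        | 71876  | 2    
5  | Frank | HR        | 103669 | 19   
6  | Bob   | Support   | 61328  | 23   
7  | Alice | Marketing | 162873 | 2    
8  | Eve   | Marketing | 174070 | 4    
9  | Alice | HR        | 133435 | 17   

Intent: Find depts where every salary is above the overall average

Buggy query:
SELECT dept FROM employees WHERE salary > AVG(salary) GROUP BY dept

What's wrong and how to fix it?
Bug: AVG() is an aggregate; it can't sit directly in WHERE

Fix: Compute the overall average in a scalar subquery and compare each group's MIN against it in HAVING

Corrected query:
SELECT dept FROM employees GROUP BY dept HAVING MIN(salary) > (SELECT AVG(salary) FROM employees)

Result:
dept     
---------
Marketing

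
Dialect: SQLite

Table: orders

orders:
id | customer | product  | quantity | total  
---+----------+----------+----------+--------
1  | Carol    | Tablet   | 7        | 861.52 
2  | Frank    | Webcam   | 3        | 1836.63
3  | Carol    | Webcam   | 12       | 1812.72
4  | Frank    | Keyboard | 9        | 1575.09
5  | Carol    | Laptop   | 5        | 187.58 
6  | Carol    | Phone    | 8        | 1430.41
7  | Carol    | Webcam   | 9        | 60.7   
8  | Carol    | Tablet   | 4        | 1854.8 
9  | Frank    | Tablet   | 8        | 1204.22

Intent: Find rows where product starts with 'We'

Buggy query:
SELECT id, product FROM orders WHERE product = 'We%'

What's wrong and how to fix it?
Bug: '=' compares the literal string including the % character; pattern matching needs LIKE

Fix: Use LIKE for wildcard pattern matching

Corrected query:
SELECT id, product FROM orders WHERE product LIKE 'We%'

Result:
id | product
---+--------
2  | Webcam 
3  | Webcam 
7  | Webcam 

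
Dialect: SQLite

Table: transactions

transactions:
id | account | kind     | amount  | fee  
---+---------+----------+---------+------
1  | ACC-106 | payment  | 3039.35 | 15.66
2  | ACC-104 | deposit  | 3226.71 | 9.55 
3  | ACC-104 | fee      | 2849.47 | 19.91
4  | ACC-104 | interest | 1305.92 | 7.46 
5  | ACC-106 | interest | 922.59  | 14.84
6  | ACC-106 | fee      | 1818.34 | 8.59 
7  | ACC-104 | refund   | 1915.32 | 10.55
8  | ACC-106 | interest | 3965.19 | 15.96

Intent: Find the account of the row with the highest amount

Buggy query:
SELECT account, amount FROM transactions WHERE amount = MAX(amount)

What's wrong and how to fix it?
Bug: WHERE is evaluated per row; an aggregate over the whole table isn't defined there

Fix: Use a subquery: WHERE amount = (SELECT MAX(amount) FROM transactions)

Corrected query:
SELECT account, amount FROM transactions WHERE amount = (SELECT MAX(amount) FROM transactions)

Result:
account | amount 
--------+--------
ACC-106 | 3965.19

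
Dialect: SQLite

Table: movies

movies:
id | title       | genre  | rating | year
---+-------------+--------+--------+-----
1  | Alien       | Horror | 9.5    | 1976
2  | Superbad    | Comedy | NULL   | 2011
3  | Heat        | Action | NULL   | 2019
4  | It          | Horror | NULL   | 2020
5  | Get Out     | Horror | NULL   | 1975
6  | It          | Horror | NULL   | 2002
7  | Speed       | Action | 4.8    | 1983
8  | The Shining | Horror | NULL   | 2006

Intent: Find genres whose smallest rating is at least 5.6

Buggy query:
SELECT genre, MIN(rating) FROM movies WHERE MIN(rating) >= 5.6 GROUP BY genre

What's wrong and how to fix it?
Bug: MIN() in WHERE is a misuse of aggregate

Fix: Replace WHERE with HAVING after the GROUP BY

Corrected query:
SELECT genre, MIN(rating) FROM movies GROUP BY genre HAVING MIN(rating) >= 5.6

Result:
genre  | MIN(rating)
-------+------------
Horror | 9.5        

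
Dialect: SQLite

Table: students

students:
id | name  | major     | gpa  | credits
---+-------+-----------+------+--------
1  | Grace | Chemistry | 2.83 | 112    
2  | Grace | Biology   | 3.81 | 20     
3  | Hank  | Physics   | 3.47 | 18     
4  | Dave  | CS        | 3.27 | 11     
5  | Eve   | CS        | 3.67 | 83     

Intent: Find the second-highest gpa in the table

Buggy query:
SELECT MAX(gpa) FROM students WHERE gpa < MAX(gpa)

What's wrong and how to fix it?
Bug: MAX(gpa) on the right of the comparison is an aggregate-in-WHERE error

Fix: Compute the overall MAX in a subquery, then take MAX of rows below it

Corrected query:
SELECT MAX(gpa) FROM students WHERE gpa < (SELECT MAX(gpa) FROM students)

Result:
MAX(gpa)
--------
3.67    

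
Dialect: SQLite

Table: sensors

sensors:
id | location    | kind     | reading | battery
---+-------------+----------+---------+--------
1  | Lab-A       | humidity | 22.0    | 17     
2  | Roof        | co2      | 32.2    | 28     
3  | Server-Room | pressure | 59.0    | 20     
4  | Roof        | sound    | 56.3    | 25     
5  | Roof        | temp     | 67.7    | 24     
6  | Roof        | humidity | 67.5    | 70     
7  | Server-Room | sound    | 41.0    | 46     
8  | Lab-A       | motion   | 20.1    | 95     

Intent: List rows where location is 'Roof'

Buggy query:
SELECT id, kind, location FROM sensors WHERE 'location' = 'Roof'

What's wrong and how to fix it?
Bug: Single quotes denote string literals in SQL; the column name is being compared as a constant string

Fix: Reference the column as location without single quotes

Corrected query:
SELECT id, kind, location FROM sensors WHERE location = 'Roof'

Result:
id | kind     | location
---+----------+---------
2  | co2      | Roof    
4  | sound    | Roof    
5  | temp     | Roof    
6  | humidity | Roof    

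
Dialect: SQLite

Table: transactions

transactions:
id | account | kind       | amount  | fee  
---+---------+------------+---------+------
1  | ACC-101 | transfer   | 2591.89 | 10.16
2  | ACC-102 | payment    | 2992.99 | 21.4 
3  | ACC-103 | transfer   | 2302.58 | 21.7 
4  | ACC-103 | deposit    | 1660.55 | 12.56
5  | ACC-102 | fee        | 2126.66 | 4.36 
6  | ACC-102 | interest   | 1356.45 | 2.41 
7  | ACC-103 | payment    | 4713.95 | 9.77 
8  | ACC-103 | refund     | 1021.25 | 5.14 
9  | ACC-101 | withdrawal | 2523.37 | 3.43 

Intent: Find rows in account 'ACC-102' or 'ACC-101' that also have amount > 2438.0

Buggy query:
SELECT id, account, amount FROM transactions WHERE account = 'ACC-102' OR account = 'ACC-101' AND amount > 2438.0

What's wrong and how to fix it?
Bug: Without parentheses, AND is evaluated before OR, so the amount filter only applies to the 'ACC-101' branch

Fix: Add parentheses around the OR so the AND applies to both alternatives

Corrected query:
SELECT id, account, amount FROM transactions WHERE (account = 'ACC-102' OR account = 'ACC-101') AND amount > 2438.0

Result:
id | account | amount 
---+---------+--------
1  | ACC-101 | 2591.89
2  | ACC-102 | 2992.99
9  | ACC-101 | 2523.37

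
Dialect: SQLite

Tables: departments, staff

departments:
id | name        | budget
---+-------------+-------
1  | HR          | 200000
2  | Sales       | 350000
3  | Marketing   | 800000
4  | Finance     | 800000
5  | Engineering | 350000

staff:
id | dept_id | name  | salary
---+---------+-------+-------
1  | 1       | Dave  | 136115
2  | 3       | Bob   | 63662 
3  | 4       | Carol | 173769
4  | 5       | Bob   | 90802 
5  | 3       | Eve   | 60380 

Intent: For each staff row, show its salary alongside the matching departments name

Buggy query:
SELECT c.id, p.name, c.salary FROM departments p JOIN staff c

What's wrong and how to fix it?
Bug: JOIN with no ON clause produces a cartesian product; every staff row pairs with every departments row

Fix: Add ON c.dept_id = p.id to the JOIN

Corrected query:
SELECT c.id, p.name, c.salary FROM departments p JOIN staff c ON c.dept_id = p.id

Result:
id | name        | salary
---+-------------+-------
1  | HR          | 136115
2  | Marketing   | 63662 
3  | Finance     | 173769
4  | Engineering | 90802 
5  | Marketing   | 60380 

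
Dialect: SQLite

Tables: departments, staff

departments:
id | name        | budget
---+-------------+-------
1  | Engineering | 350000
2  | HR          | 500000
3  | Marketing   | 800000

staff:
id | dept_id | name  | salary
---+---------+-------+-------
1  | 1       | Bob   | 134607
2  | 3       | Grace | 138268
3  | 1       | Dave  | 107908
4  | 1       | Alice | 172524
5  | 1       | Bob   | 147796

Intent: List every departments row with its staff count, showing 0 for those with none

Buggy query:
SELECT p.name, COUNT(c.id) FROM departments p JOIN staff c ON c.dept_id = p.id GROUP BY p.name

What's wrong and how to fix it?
Bug: An inner join excludes parents with zero children

Fix: Switch to LEFT JOIN to retain unmatched parent rows

Corrected query:
SELECT p.name, COUNT(c.id) FROM departments p LEFT JOIN staff c ON c.dept_id = p.id GROUP BY p.name

Result:
name        | COUNT(c.id)
------------+------------
Engineering | 4          
HR          | 0          
Marketing   | 1          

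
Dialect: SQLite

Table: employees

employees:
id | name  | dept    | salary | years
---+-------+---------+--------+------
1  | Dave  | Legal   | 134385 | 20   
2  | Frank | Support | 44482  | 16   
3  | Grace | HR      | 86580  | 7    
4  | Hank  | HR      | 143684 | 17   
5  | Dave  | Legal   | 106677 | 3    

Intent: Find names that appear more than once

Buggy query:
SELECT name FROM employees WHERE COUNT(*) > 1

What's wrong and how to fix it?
Bug: COUNT(*) is an aggregate and cannot be used in WHERE

Fix: Group first, then use HAVING for the count condition

Corrected query:
SELECT name FROM employees GROUP BY name HAVING COUNT(*) > 1

Result:
name
----
Dave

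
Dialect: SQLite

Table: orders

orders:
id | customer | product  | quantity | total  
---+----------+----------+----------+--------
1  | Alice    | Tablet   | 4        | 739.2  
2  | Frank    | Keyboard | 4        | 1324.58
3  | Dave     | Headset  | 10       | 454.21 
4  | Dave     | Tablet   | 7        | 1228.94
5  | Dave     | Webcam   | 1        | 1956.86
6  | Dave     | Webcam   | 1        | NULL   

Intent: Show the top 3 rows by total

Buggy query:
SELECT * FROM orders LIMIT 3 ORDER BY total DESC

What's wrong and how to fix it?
Bug: ORDER BY cannot follow LIMIT; LIMIT is the final clause

Fix: Sort with ORDER BY, then apply LIMIT

Corrected query:
SELECT * FROM orders ORDER BY total DESC LIMIT 3

Result:
id | customer | product  | quantity | total  
---+----------+----------+----------+--------
5  | Dave     | Webcam   | 1        | 1956.86
2  | Frank    | Keyboard | 4        | 1324.58
4  | Dave     | Tablet   | 7        | 1228.94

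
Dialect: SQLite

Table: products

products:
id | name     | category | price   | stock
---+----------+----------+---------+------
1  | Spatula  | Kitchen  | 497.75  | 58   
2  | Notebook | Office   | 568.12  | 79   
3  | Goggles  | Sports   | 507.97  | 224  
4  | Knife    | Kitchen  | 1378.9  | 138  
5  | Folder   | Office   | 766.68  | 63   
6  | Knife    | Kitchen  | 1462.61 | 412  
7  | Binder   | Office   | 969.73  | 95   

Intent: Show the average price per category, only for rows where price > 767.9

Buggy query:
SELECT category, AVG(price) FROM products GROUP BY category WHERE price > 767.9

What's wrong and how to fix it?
Bug: Row-level WHERE must come before GROUP BY in the clause order

Fix: Move the WHERE clause before GROUP BY

Corrected query:
SELECT category, AVG(price) FROM products WHERE price > 767.9 GROUP BY category

Result:
category | AVG(price)
---------+-----------
Kitchen  | 1420.755  
Office   | 969.73    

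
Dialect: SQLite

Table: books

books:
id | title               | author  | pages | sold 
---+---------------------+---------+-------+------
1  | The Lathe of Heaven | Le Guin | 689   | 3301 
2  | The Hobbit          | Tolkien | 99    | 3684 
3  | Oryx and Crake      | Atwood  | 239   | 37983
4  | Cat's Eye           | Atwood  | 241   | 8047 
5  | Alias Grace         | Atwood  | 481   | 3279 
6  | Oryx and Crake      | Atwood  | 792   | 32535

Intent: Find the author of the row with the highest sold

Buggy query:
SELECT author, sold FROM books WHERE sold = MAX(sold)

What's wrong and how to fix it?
Bug: MAX(sold) is an aggregate and cannot be used directly in WHERE

Fix: Use a subquery: WHERE sold = (SELECT MAX(sold) FROM books)

Corrected query:
SELECT author, sold FROM books WHERE sold = (SELECT MAX(sold) FROM books)

Result:
author | sold 
-------+------
Atwood | 37983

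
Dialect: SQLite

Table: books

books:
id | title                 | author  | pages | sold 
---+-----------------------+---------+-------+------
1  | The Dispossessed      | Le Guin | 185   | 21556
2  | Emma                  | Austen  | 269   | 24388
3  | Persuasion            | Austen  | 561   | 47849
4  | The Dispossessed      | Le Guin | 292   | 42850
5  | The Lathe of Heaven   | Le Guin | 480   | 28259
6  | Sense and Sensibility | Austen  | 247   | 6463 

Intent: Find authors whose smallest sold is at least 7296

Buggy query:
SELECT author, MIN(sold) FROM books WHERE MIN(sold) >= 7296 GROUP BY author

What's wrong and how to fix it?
Bug: Aggregates like MIN are computed per group after WHERE runs

Fix: Use HAVING for the per-group MIN condition

Corrected query:
SELECT author, MIN(sold) FROM books GROUP BY author HAVING MIN(sold) >= 7296

Result:
author  | MIN(sold)
--------+----------
Le Guin | 21556    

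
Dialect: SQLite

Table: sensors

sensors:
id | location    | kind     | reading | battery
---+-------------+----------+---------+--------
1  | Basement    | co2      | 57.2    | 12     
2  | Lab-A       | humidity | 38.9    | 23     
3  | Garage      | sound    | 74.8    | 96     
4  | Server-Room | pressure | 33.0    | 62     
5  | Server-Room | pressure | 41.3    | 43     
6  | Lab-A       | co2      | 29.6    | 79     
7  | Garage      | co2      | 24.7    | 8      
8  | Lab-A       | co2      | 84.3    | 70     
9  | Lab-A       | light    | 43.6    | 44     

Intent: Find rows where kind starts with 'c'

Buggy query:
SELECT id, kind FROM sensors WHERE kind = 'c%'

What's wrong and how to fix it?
Bug: '=' compares the literal string including the % character; pattern matching needs LIKE

Fix: Use LIKE for wildcard pattern matching

Corrected query:
SELECT id, kind FROM sensors WHERE kind LIKE 'c%'

Result:
id | kind
---+-----
1  | co2 
6  | co2 
7  | co2 
8  | co2 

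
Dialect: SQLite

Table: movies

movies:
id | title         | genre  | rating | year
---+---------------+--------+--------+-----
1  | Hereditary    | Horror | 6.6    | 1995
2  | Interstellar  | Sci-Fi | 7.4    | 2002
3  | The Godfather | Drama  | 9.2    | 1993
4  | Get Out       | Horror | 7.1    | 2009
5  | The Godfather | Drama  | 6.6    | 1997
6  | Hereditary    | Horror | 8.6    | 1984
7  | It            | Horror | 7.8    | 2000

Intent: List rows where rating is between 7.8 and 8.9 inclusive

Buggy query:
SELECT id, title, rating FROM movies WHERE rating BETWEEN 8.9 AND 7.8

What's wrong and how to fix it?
Bug: BETWEEN expects the lower bound first; with 8.9 AND 7.8 the range is empty

Fix: Swap the bounds so the smaller value comes first

Corrected query:
SELECT id, title, rating FROM movies WHERE rating BETWEEN 7.8 AND 8.9

Result:
id | title      | rating
---+------------+-------
6  | Hereditary | 8.6   
7  | It         | 7.8   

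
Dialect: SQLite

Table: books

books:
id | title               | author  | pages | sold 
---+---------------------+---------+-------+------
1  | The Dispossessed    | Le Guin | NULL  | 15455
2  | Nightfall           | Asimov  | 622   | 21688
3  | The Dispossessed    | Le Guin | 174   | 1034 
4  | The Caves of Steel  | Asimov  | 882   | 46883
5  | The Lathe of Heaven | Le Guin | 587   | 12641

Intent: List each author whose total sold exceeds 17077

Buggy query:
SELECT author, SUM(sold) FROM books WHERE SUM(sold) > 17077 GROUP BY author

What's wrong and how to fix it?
Bug: SUM(sold) is an aggregate, but WHERE filters rows before aggregation

Fix: Move the aggregate condition to a HAVING clause

Corrected query:
SELECT author, SUM(sold) FROM books GROUP BY author HAVING SUM(sold) > 17077

Result:
author  | SUM(sold)
--------+----------
Asimov  | 68571    
Le Guin | 29130    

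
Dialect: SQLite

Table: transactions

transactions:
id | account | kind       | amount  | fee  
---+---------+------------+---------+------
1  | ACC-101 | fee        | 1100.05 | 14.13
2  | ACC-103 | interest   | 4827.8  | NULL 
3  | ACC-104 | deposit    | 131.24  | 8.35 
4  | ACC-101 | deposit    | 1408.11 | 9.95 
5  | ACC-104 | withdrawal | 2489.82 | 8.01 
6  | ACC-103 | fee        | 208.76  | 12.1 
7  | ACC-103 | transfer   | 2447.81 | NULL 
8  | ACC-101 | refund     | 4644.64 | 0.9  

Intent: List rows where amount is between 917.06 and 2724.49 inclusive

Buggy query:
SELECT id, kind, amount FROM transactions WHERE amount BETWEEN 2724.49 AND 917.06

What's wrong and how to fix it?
Bug: BETWEEN expects the lower bound first; with 2724.49 AND 917.06 the range is empty

Fix: Swap the bounds so the smaller value comes first

Corrected query:
SELECT id, kind, amount FROM transactions WHERE amount BETWEEN 917.06 AND 2724.49

Result:
id | kind       | amount 
---+------------+--------
1  | fee        | 1100.05
4  | deposit    | 1408.11
5  | withdrawal | 2489.82
7  | transfer   | 2447.81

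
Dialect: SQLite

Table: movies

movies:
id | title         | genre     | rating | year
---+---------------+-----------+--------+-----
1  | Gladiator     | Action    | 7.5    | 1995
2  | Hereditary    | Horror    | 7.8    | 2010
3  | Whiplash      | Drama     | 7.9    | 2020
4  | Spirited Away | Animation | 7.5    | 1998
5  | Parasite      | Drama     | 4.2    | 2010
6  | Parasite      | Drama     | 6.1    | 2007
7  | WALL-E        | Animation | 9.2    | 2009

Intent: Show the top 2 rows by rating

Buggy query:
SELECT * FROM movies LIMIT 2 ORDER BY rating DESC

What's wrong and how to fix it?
Bug: ORDER BY cannot follow LIMIT; LIMIT is the final clause

Fix: Swap the clauses: ORDER BY first, then LIMIT

Corrected query:
SELECT * FROM movies ORDER BY rating DESC LIMIT 2

Result:
id | title    | genre     | rating | year
---+----------+-----------+--------+-----
7  | WALL-E   | Animation | 9.2    | 2009
3  | Whiplash | Drama     | 7.9    | 2020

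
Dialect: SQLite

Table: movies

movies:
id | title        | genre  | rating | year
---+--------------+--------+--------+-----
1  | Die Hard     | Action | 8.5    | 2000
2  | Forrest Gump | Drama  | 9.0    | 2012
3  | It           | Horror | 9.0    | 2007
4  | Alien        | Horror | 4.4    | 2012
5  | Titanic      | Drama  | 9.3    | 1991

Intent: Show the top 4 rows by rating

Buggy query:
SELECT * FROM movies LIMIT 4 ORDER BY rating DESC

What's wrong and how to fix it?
Bug: LIMIT must come after ORDER BY

Fix: Sort with ORDER BY, then apply LIMIT

Corrected query:
SELECT * FROM movies ORDER BY rating DESC LIMIT 4

Result:
id | title        | genre  | rating | year
---+--------------+--------+--------+-----
5  | Titanic      | Drama  | 9.3    | 1991
2  | Forrest Gump | Drama  | 9      | 2012
3  | It           | Horror | 9      | 2007
1  | Die Hard     | Action | 8.5    | 2000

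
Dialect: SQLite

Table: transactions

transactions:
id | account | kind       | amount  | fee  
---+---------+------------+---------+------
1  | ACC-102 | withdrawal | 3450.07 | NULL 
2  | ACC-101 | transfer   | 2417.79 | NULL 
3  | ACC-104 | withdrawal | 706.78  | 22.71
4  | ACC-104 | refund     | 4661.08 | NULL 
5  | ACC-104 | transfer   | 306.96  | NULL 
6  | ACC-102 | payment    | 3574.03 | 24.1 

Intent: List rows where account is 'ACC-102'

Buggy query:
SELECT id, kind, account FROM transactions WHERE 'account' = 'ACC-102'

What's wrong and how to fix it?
Bug: Single quotes denote string literals in SQL; the column name is being compared as a constant string

Fix: Reference the column as account without single quotes

Corrected query:
SELECT id, kind, account FROM transactions WHERE account = 'ACC-102'

Result:
id | kind       | account
---+------------+--------
1  | withdrawal | ACC-102
6  | payment    | ACC-102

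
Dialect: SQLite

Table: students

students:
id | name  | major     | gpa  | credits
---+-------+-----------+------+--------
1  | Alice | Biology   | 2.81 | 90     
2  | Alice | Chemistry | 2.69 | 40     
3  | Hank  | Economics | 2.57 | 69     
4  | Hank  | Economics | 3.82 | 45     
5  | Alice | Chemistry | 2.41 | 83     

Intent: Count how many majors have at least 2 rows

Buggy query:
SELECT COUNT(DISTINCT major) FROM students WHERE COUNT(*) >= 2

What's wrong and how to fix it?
Bug: WHERE filters individual rows, not groups, so a group-level COUNT is invalid there

Fix: Group first with HAVING COUNT(*) >= 2, then COUNT the resulting groups

Corrected query:
SELECT COUNT(*) FROM (SELECT major FROM students GROUP BY major HAVING COUNT(*) >= 2)

Result:
COUNT(*)
--------
2       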